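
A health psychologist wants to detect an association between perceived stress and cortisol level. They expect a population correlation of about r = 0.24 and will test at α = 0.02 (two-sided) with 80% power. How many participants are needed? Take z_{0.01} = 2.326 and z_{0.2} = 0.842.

Fisher's z: C = ½·ln((1+r)/(1−r)) = ½·ln(1.6316) = 0.2448.
n = ((z_{α/2} + z_β)/C)² + 3.
(2.326 + 0.842) / 0.2448 = 3.168 / 0.2448 = 12.941.
n = 12.941² + 3 = 167.47 + 3 = 170.5.
Round up.

n = 171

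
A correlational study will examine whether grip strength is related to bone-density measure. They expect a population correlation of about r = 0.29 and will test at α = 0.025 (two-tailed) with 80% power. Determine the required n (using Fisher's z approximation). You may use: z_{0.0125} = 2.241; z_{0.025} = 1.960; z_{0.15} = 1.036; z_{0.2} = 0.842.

n = 110

Fisher's z: C = ½·ln((1+r)/(1−r)) = ½·ln(1.8169) = 0.2986.
n = ((z_{α/2} + z_β)/C)² + 3.
(2.241 + 0.842) / 0.2986 = 3.083 / 0.2986 = 10.325.
n = 10.325² + 3 = 106.60 + 3 = 109.6.
Round up.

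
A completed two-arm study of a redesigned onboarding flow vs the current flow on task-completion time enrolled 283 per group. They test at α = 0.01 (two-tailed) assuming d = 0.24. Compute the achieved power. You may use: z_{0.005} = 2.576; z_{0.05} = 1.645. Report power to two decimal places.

power ≈ 0.61

For two equal groups, power = Φ(d·√(n/2) − z_{α/2}).
d·√(n/2) = 0.24 × √(283/2) = 0.24 × 11.895 = 2.855.
z_β = 2.855 − 2.576 = 0.279.
Power = Φ(0.279) = 0.610.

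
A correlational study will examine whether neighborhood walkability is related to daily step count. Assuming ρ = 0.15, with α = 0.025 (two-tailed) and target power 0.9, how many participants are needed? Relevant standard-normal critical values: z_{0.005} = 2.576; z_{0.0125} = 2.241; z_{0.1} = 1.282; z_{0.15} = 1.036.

n = 547

Fisher's z: C = ½·ln((1+r)/(1−r)) = ½·ln(1.3529) = 0.1511.
n = ((z_{α/2} + z_β)/C)² + 3.
(2.241 + 1.282) / 0.1511 = 3.523 / 0.1511 = 23.316.
n = 23.316² + 3 = 543.62 + 3 = 546.6.
Round up.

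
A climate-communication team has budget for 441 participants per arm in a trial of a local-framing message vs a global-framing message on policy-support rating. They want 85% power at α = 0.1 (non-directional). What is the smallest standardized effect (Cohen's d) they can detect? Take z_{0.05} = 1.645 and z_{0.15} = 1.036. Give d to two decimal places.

d_min ≈ 0.18

For two independent groups of n = 441 each: d_min = (z_{α/2} + z_β)·√(2/n).
z-sum = 1.645 + 1.036 = 2.681.
d_min = 2.681 × √(2/441) = 2.681 × 0.0673 = 0.181.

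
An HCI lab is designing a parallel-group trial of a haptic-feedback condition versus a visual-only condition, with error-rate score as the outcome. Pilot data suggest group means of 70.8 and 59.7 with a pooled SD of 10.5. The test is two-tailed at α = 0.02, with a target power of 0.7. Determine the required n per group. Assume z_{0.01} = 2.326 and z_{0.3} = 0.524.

n = 15 per group

Cohen's d = |M₁ − M₂| / SD_pooled = |70.8 − 59.7| / 10.5 = 11.1 / 10.5 = 1.057.
For two independent groups with equal n: n = 2·((z_{α/2} + z_β) / d)².
z_{α/2} + z_β = 2.326 + 0.524 = 2.850.
n = 2 × (2.850 / 1.057)² = 2 × 2.696² = 2 × 7.27 = 14.5.
Round up to the next whole participant.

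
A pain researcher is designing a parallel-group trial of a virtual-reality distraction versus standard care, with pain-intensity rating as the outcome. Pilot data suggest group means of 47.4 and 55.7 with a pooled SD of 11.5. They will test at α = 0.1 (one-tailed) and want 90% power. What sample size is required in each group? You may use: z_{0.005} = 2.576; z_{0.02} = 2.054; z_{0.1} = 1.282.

n = 26 per group

Cohen's d = |M₁ − M₂| / SD_pooled = |47.4 − 55.7| / 11.5 = 8.3 / 11.5 = 0.722.
For two independent groups with equal n: n = 2·((z_{α} + z_β) / d)².
z_{α} + z_β = 1.282 + 1.282 = 2.564.
n = 2 × (2.564 / 0.722)² = 2 × 3.551² = 2 × 12.61 = 25.2.
Round up to the next whole participant.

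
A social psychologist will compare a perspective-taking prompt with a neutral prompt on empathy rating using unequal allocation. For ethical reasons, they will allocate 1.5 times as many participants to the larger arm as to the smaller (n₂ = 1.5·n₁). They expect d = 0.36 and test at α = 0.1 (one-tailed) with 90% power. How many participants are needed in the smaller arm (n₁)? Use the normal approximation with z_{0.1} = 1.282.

n₁ = 85

With allocation ratio k = n₂/n₁ = 1.5, Var(x̄₁−x̄₂) = σ²(1/n₁ + 1/(k·n₁)) = σ²·(k+1)/(k·n₁).
So n₁ = (1 + 1/k)·((z_{α} + z_β)/d)² = 1.667 × (2.564/0.36)².
n₁ = 1.667 × 50.73 = 84.5.
Round up: n₁ = 85, giving n₂ = ⌈1.5 × 85⌉ = ⌈127.5⌉ = 128.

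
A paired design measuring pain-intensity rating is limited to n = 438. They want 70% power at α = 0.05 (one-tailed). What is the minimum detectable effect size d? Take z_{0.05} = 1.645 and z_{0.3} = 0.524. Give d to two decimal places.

For a single sample (or paired design) of n = 438: d_min = (z_{α} + z_β)/√n.
z-sum = 1.645 + 0.524 = 2.169.
d_min = 2.169 / √438 = 2.169 / 20.928 = 0.104.

d_min ≈ 0.10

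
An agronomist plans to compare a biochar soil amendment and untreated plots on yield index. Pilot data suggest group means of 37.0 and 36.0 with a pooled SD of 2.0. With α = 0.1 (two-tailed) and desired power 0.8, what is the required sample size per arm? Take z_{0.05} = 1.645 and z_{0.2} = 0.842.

Cohen's d = |M₁ − M₂| / SD_pooled = |37.0 − 36.0| / 2.0 = 1.0 / 2.0 = 0.500.
For two independent groups with equal n: n = 2·((z_{α/2} + z_β) / d)².
z_{α/2} + z_β = 1.645 + 0.842 = 2.487.
n = 2 × (2.487 / 0.500)² = 2 × 4.974² = 2 × 24.74 = 49.5.
Round up to the next whole participant.

n = 50 per group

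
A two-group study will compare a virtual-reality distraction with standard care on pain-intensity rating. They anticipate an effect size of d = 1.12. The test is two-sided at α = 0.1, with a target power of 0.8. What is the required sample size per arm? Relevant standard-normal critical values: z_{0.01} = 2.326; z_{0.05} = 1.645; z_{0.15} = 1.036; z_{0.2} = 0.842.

n = 10 per group

For two independent groups with equal n: n = 2·((z_{α/2} + z_β) / d)².
z_{α/2} + z_β = 1.645 + 0.842 = 2.487.
n = 2 × (2.487 / 1.12)² = 2 × 2.221² = 2 × 4.93 = 9.9.
Round up to the next whole participant.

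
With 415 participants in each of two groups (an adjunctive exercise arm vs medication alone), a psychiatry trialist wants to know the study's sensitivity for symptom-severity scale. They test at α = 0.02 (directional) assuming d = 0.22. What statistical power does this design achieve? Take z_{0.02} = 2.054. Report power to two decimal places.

For two equal groups, power = Φ(d·√(n/2) − z_{α}).
d·√(n/2) = 0.22 × √(415/2) = 0.22 × 14.405 = 3.169.
z_β = 3.169 − 2.054 = 1.115.
Power = Φ(1.115) = 0.868.

power ≈ 0.87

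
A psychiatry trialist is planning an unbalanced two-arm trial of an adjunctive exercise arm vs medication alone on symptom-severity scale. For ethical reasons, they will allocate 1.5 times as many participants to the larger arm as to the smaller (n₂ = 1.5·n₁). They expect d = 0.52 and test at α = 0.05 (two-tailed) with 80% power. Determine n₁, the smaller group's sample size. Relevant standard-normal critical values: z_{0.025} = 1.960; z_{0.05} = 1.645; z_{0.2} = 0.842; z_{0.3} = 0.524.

n₁ = 49

With allocation ratio k = n₂/n₁ = 1.5, Var(x̄₁−x̄₂) = σ²(1/n₁ + 1/(k·n₁)) = σ²·(k+1)/(k·n₁).
So n₁ = (1 + 1/k)·((z_{α/2} + z_β)/d)² = 1.667 × (2.802/0.52)².
n₁ = 1.667 × 29.04 = 48.4.
Round up: n₁ = 49, giving n₂ = ⌈1.5 × 49⌉ = ⌈73.5⌉ = 74.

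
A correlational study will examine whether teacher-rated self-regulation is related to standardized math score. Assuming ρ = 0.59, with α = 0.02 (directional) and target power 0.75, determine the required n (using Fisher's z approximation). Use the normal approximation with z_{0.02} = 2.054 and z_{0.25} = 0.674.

n = 20

Fisher's z: C = ½·ln((1+r)/(1−r)) = ½·ln(3.8780) = 0.6777.
n = ((z_{α} + z_β)/C)² + 3.
(2.054 + 0.674) / 0.6777 = 2.728 / 0.6777 = 4.025.
n = 4.025² + 3 = 16.20 + 3 = 19.2.
Round up.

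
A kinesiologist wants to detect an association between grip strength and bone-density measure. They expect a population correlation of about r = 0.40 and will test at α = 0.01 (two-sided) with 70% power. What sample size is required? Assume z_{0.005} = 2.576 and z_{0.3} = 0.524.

n = 57

Fisher's z: C = ½·ln((1+r)/(1−r)) = ½·ln(2.3333) = 0.4236.
n = ((z_{α/2} + z_β)/C)² + 3.
(2.576 + 0.524) / 0.4236 = 3.100 / 0.4236 = 7.318.
n = 7.318² + 3 = 53.56 + 3 = 56.6.
Round up.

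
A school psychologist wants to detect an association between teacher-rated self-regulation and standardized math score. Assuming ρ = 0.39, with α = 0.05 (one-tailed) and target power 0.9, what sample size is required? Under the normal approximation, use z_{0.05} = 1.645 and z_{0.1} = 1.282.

n = 54

Fisher's z: C = ½·ln((1+r)/(1−r)) = ½·ln(2.2787) = 0.4118.
n = ((z_{α} + z_β)/C)² + 3.
(1.645 + 1.282) / 0.4118 = 2.927 / 0.4118 = 7.108.
n = 7.108² + 3 = 50.52 + 3 = 53.5.
Round up.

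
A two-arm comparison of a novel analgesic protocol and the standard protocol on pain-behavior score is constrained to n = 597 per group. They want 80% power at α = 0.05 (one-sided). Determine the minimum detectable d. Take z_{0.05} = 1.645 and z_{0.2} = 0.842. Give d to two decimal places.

For two independent groups of n = 597 each: d_min = (z_{α} + z_β)·√(2/n).
z-sum = 1.645 + 0.842 = 2.487.
d_min = 2.487 × √(2/597) = 2.487 × 0.0579 = 0.144.

d_min ≈ 0.14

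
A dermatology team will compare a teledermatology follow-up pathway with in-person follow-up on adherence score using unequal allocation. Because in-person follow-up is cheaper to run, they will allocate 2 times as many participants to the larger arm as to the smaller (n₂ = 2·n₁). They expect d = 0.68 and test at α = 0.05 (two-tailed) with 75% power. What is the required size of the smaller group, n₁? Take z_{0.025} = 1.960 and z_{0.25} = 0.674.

With allocation ratio k = n₂/n₁ = 2, Var(x̄₁−x̄₂) = σ²(1/n₁ + 1/(k·n₁)) = σ²·(k+1)/(k·n₁).
So n₁ = (1 + 1/k)·((z_{α/2} + z_β)/d)² = 1.500 × (2.634/0.68)².
n₁ = 1.500 × 15.00 = 22.5.
Round up: n₁ = 23, giving n₂ = 2 × 23 = 46.

n₁ = 23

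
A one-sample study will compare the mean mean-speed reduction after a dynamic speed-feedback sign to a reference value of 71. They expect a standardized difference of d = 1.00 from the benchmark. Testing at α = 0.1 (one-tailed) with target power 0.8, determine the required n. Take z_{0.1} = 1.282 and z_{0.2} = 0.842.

For a one-sample test: n = ((z_{α} + z_β) / d)².
z_{α} + z_β = 1.282 + 0.842 = 2.124.
n = (2.124 / 1.00)² = 2.124² = 4.51.
Round up.

n = 5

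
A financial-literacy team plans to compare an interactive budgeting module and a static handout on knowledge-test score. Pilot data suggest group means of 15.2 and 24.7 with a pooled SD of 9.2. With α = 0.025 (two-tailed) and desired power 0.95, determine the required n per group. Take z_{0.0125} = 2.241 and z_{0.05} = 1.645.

Cohen's d = |M₁ − M₂| / SD_pooled = |15.2 − 24.7| / 9.2 = 9.5 / 9.2 = 1.033.
For two independent groups with equal n: n = 2·((z_{α/2} + z_β) / d)².
z_{α/2} + z_β = 2.241 + 1.645 = 3.886.
n = 2 × (3.886 / 1.033)² = 2 × 3.762² = 2 × 14.15 = 28.3.
Round up to the next whole participant.

n = 29 per group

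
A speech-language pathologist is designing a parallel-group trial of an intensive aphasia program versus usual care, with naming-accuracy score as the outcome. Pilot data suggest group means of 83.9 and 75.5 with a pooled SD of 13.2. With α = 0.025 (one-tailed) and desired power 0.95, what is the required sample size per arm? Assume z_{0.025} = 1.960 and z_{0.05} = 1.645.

Cohen's d = |M₁ − M₂| / SD_pooled = |83.9 − 75.5| / 13.2 = 8.4 / 13.2 = 0.636.
For two independent groups with equal n: n = 2·((z_{α} + z_β) / d)².
z_{α} + z_β = 1.960 + 1.645 = 3.605.
n = 2 × (3.605 / 0.636)² = 2 × 5.668² = 2 × 32.13 = 64.3.
Round up to the next whole participant.

n = 65 per group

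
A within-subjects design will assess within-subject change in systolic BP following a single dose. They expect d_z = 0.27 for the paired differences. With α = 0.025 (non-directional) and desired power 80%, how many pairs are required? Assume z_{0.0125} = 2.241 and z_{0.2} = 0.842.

n = 131 pairs

For a paired (one-sample on differences) test: n = ((z_{α/2} + z_β) / d)².
z_{α/2} + z_β = 2.241 + 0.842 = 3.083.
n = (3.083 / 0.27)² = 11.419² = 130.38.
Round up.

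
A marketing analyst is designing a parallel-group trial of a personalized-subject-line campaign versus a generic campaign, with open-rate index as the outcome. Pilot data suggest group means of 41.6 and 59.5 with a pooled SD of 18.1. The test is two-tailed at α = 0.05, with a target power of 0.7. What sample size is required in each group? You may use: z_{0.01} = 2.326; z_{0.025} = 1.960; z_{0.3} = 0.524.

Cohen's d = |M₁ − M₂| / SD_pooled = |41.6 − 59.5| / 18.1 = 17.9 / 18.1 = 0.989.
For two independent groups with equal n: n = 2·((z_{α/2} + z_β) / d)².
z_{α/2} + z_β = 1.960 + 0.524 = 2.484.
n = 2 × (2.484 / 0.989)² = 2 × 2.512² = 2 × 6.31 = 12.6.
Round up to the next whole participant.

n = 13 per group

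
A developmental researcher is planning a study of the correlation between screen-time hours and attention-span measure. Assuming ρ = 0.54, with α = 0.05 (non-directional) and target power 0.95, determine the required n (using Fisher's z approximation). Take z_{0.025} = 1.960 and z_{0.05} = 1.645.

n = 39

Fisher's z: C = ½·ln((1+r)/(1−r)) = ½·ln(3.3478) = 0.6042.
n = ((z_{α/2} + z_β)/C)² + 3.
(1.960 + 1.645) / 0.6042 = 3.605 / 0.6042 = 5.967.
n = 5.967² + 3 = 35.60 + 3 = 38.6.
Round up.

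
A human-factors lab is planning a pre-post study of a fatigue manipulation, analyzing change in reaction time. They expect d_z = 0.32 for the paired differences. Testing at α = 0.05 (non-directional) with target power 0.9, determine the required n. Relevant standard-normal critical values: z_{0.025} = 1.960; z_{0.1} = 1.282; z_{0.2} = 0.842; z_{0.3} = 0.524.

n = 103 pairs

For a paired (one-sample on differences) test: n = ((z_{α/2} + z_β) / d)².
z_{α/2} + z_β = 1.960 + 1.282 = 3.242.
n = (3.242 / 0.32)² = 10.131² = 102.64.
Round up.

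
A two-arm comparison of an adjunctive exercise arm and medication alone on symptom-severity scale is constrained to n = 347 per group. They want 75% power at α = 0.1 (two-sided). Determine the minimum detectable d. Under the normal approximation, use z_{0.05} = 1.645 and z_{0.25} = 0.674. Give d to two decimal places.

d_min ≈ 0.18

For two independent groups of n = 347 each: d_min = (z_{α/2} + z_β)·√(2/n).
z-sum = 1.645 + 0.674 = 2.319.
d_min = 2.319 × √(2/347) = 2.319 × 0.0759 = 0.176.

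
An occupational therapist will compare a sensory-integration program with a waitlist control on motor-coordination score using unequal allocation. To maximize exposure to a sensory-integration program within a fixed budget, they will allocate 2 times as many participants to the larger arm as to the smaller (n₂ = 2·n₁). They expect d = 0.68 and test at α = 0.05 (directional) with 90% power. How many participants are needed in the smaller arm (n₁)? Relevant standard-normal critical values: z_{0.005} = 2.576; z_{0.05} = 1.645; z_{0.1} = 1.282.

With allocation ratio k = n₂/n₁ = 2, Var(x̄₁−x̄₂) = σ²(1/n₁ + 1/(k·n₁)) = σ²·(k+1)/(k·n₁).
So n₁ = (1 + 1/k)·((z_{α} + z_β)/d)² = 1.500 × (2.927/0.68)².
n₁ = 1.500 × 18.53 = 27.8.
Round up: n₁ = 28, giving n₂ = 2 × 28 = 56.

n₁ = 28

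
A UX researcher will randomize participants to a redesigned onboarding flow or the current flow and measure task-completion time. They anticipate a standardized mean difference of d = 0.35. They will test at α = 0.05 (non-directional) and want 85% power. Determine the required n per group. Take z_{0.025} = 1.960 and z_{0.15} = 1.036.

n = 147 per group

For two independent groups with equal n: n = 2·((z_{α/2} + z_β) / d)².
z_{α/2} + z_β = 1.960 + 1.036 = 2.996.
n = 2 × (2.996 / 0.35)² = 2 × 8.560² = 2 × 73.27 = 146.5.
Round up to the next whole participant.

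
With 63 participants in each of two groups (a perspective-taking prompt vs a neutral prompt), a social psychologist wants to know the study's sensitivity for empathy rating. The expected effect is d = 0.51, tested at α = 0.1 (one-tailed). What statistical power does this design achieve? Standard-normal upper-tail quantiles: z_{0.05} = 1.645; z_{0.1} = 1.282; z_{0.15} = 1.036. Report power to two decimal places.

power ≈ 0.94

For two equal groups, power = Φ(d·√(n/2) − z_{α}).
d·√(n/2) = 0.51 × √(63/2) = 0.51 × 5.612 = 2.862.
z_β = 2.862 − 1.282 = 1.580.
Power = Φ(1.580) = 0.943.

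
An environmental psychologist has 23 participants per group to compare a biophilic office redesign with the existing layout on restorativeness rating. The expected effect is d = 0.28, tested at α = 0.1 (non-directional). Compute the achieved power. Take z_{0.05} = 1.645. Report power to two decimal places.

For two equal groups, power = Φ(d·√(n/2) − z_{α/2}).
d·√(n/2) = 0.28 × √(23/2) = 0.28 × 3.391 = 0.950.
z_β = 0.950 − 1.645 = -0.695.
Power = Φ(-0.695) = 0.243.

power ≈ 0.24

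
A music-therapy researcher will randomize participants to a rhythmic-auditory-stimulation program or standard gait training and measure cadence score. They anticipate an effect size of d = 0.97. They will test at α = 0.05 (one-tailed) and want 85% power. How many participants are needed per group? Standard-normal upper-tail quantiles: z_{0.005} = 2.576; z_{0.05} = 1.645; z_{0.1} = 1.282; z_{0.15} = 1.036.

n = 16 per group

For two independent groups with equal n: n = 2·((z_{α} + z_β) / d)².
z_{α} + z_β = 1.645 + 1.036 = 2.681.
n = 2 × (2.681 / 0.97)² = 2 × 2.764² = 2 × 7.64 = 15.3.
Round up to the next whole participant.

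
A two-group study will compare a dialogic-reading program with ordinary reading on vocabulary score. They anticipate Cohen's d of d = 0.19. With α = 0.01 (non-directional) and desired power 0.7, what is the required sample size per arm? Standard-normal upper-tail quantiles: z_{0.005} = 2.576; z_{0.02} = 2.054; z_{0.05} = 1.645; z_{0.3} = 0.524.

For two independent groups with equal n: n = 2·((z_{α/2} + z_β) / d)².
z_{α/2} + z_β = 2.576 + 0.524 = 3.100.
n = 2 × (3.100 / 0.19)² = 2 × 16.316² = 2 × 266.20 = 532.4.
Round up to the next whole participant.

n = 533 per group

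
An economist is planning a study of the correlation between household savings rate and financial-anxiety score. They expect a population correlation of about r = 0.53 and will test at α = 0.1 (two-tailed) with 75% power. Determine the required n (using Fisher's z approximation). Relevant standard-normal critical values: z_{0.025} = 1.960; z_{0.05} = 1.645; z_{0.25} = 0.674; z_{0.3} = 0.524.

Fisher's z: C = ½·ln((1+r)/(1−r)) = ½·ln(3.2553) = 0.5901.
n = ((z_{α/2} + z_β)/C)² + 3.
(1.645 + 0.674) / 0.5901 = 2.319 / 0.5901 = 3.930.
n = 3.930² + 3 = 15.44 + 3 = 18.4.
Round up.

n = 19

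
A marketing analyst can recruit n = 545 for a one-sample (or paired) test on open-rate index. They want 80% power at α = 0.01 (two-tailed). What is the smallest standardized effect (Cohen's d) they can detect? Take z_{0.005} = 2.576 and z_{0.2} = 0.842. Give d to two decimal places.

d_min ≈ 0.15

For a single sample (or paired design) of n = 545: d_min = (z_{α/2} + z_β)/√n.
z-sum = 2.576 + 0.842 = 3.418.
d_min = 3.418 / √545 = 3.418 / 23.345 = 0.146.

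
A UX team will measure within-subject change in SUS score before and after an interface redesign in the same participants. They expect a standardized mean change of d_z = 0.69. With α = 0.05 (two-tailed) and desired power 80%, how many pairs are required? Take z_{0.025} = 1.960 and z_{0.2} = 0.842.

n = 17 pairs

For a paired (one-sample on differences) test: n = ((z_{α/2} + z_β) / d)².
z_{α/2} + z_β = 1.960 + 0.842 = 2.802.
n = (2.802 / 0.69)² = 4.061² = 16.49.
Round up.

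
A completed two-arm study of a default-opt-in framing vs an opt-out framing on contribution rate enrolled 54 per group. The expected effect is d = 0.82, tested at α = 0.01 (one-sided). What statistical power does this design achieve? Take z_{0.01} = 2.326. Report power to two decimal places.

For two equal groups, power = Φ(d·√(n/2) − z_{α}).
d·√(n/2) = 0.82 × √(54/2) = 0.82 × 5.196 = 4.261.
z_β = 4.261 − 2.326 = 1.935.
Power = Φ(1.935) = 0.973.

power ≈ 0.97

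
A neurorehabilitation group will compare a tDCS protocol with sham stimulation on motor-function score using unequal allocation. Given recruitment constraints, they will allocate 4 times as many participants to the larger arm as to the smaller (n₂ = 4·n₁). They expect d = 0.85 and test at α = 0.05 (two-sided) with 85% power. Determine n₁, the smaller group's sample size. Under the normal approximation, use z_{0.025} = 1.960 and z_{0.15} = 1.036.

With allocation ratio k = n₂/n₁ = 4, Var(x̄₁−x̄₂) = σ²(1/n₁ + 1/(k·n₁)) = σ²·(k+1)/(k·n₁).
So n₁ = (1 + 1/k)·((z_{α/2} + z_β)/d)² = 1.250 × (2.996/0.85)².
n₁ = 1.250 × 12.42 = 15.5.
Round up: n₁ = 16, giving n₂ = 4 × 16 = 64.

n₁ = 16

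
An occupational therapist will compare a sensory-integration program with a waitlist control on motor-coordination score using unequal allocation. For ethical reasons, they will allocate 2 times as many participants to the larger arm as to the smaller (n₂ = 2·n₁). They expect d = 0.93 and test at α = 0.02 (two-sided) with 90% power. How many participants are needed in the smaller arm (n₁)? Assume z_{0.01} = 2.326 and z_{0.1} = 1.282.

With allocation ratio k = n₂/n₁ = 2, Var(x̄₁−x̄₂) = σ²(1/n₁ + 1/(k·n₁)) = σ²·(k+1)/(k·n₁).
So n₁ = (1 + 1/k)·((z_{α/2} + z_β)/d)² = 1.500 × (3.608/0.93)².
n₁ = 1.500 × 15.05 = 22.6.
Round up: n₁ = 23, giving n₂ = 2 × 23 = 46.

n₁ = 23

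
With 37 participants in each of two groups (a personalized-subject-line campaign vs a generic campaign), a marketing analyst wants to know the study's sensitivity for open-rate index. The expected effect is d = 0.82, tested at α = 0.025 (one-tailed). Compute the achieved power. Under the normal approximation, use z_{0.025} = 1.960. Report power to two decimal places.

For two equal groups, power = Φ(d·√(n/2) − z_{α}).
d·√(n/2) = 0.82 × √(37/2) = 0.82 × 4.301 = 3.527.
z_β = 3.527 − 1.960 = 1.567.
Power = Φ(1.567) = 0.941.

power ≈ 0.94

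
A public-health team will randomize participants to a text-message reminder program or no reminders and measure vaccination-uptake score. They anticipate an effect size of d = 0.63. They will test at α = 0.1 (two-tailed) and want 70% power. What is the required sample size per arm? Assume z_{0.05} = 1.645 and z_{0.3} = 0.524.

For two independent groups with equal n: n = 2·((z_{α/2} + z_β) / d)².
z_{α/2} + z_β = 1.645 + 0.524 = 2.169.
n = 2 × (2.169 / 0.63)² = 2 × 3.443² = 2 × 11.85 = 23.7.
Round up to the next whole participant.

n = 24 per group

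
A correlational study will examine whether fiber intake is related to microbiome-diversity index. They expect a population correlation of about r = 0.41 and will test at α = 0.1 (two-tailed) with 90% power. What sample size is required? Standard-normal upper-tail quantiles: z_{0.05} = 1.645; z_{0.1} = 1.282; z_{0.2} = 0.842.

Fisher's z: C = ½·ln((1+r)/(1−r)) = ½·ln(2.3898) = 0.4356.
n = ((z_{α/2} + z_β)/C)² + 3.
(1.645 + 1.282) / 0.4356 = 2.927 / 0.4356 = 6.719.
n = 6.719² + 3 = 45.15 + 3 = 48.2.
Round up.

n = 49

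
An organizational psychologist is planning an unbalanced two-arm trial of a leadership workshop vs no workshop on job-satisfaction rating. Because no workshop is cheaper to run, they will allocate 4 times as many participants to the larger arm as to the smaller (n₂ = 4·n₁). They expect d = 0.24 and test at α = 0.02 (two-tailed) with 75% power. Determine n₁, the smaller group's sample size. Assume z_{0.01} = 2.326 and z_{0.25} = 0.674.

With allocation ratio k = n₂/n₁ = 4, Var(x̄₁−x̄₂) = σ²(1/n₁ + 1/(k·n₁)) = σ²·(k+1)/(k·n₁).
So n₁ = (1 + 1/k)·((z_{α/2} + z_β)/d)² = 1.250 × (3.000/0.24)².
n₁ = 1.250 × 156.25 = 195.3.
Round up: n₁ = 196, giving n₂ = 4 × 196 = 784.

n₁ = 196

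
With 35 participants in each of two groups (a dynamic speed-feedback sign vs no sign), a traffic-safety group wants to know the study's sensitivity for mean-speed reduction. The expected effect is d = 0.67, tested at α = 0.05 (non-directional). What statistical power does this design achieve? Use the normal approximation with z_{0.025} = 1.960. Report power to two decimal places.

For two equal groups, power = Φ(d·√(n/2) − z_{α/2}).
d·√(n/2) = 0.67 × √(35/2) = 0.67 × 4.183 = 2.803.
z_β = 2.803 − 1.960 = 0.843.
Power = Φ(0.843) = 0.800.

power ≈ 0.80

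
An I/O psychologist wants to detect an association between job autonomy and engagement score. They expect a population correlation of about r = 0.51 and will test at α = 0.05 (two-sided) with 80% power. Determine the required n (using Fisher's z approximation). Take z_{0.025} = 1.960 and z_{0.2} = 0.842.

n = 28

Fisher's z: C = ½·ln((1+r)/(1−r)) = ½·ln(3.0816) = 0.5627.
n = ((z_{α/2} + z_β)/C)² + 3.
(1.960 + 0.842) / 0.5627 = 2.802 / 0.5627 = 4.980.
n = 4.980² + 3 = 24.80 + 3 = 27.8.
Round up.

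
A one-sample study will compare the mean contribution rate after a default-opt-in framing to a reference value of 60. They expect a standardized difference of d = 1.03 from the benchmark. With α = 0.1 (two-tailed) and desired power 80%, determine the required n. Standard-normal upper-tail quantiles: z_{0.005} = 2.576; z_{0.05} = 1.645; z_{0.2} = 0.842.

n = 6

For a one-sample test: n = ((z_{α/2} + z_β) / d)².
z_{α/2} + z_β = 1.645 + 0.842 = 2.487.
n = (2.487 / 1.03)² = 2.415² = 5.83.
Round up.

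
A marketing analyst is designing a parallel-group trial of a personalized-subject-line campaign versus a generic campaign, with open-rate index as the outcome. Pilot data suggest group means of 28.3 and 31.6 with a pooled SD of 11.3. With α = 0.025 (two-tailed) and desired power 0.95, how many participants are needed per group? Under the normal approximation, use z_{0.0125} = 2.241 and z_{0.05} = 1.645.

n = 355 per group

Cohen's d = |M₁ − M₂| / SD_pooled = |28.3 − 31.6| / 11.3 = 3.3 / 11.3 = 0.292.
For two independent groups with equal n: n = 2·((z_{α/2} + z_β) / d)².
z_{α/2} + z_β = 2.241 + 1.645 = 3.886.
n = 2 × (3.886 / 0.292)² = 2 × 13.308² = 2 × 177.11 = 354.2.
Round up to the next whole participant.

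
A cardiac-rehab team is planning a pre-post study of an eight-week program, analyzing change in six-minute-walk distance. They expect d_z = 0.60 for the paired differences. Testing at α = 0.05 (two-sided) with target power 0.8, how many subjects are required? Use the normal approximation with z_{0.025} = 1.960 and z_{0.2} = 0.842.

n = 22 pairs

For a paired (one-sample on differences) test: n = ((z_{α/2} + z_β) / d)².
z_{α/2} + z_β = 1.960 + 0.842 = 2.802.
n = (2.802 / 0.60)² = 4.670² = 21.81.
Round up.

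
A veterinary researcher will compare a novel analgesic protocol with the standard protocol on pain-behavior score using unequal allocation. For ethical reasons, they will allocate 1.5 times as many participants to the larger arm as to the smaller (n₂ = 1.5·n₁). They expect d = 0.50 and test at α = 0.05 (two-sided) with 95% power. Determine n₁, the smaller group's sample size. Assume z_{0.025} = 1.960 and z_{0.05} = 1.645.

n₁ = 87

With allocation ratio k = n₂/n₁ = 1.5, Var(x̄₁−x̄₂) = σ²(1/n₁ + 1/(k·n₁)) = σ²·(k+1)/(k·n₁).
So n₁ = (1 + 1/k)·((z_{α/2} + z_β)/d)² = 1.667 × (3.605/0.50)².
n₁ = 1.667 × 51.98 = 86.6.
Round up: n₁ = 87, giving n₂ = ⌈1.5 × 87⌉ = ⌈130.5⌉ = 131.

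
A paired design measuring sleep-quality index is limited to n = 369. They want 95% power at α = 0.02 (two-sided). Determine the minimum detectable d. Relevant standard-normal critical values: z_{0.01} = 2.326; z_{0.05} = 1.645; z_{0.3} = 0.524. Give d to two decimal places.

For a single sample (or paired design) of n = 369: d_min = (z_{α/2} + z_β)/√n.
z-sum = 2.326 + 1.645 = 3.971.
d_min = 3.971 / √369 = 3.971 / 19.209 = 0.207.

d_min ≈ 0.21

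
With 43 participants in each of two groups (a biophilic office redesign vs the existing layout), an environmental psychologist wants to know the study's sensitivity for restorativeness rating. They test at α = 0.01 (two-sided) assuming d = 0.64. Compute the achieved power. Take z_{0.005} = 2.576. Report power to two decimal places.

For two equal groups, power = Φ(d·√(n/2) − z_{α/2}).
d·√(n/2) = 0.64 × √(43/2) = 0.64 × 4.637 = 2.968.
z_β = 2.968 − 2.576 = 0.392.
Power = Φ(0.392) = 0.652.

power ≈ 0.65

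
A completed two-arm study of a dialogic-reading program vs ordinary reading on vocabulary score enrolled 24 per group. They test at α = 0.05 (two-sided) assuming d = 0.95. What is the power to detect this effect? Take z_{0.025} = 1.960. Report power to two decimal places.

power ≈ 0.91

For two equal groups, power = Φ(d·√(n/2) − z_{α/2}).
d·√(n/2) = 0.95 × √(24/2) = 0.95 × 3.464 = 3.291.
z_β = 3.291 − 1.960 = 1.331.
Power = Φ(1.331) = 0.908.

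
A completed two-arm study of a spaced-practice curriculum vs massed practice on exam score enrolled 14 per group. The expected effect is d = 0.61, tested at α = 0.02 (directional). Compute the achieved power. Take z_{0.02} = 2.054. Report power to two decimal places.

For two equal groups, power = Φ(d·√(n/2) − z_{α}).
d·√(n/2) = 0.61 × √(14/2) = 0.61 × 2.646 = 1.614.
z_β = 1.614 − 2.054 = -0.440.
Power = Φ(-0.440) = 0.330.

power ≈ 0.33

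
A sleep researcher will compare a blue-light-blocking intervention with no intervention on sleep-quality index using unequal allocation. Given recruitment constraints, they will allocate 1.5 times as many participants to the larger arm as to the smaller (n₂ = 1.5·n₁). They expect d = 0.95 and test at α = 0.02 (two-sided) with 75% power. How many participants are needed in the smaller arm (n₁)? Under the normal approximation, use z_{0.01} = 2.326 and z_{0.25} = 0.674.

With allocation ratio k = n₂/n₁ = 1.5, Var(x̄₁−x̄₂) = σ²(1/n₁ + 1/(k·n₁)) = σ²·(k+1)/(k·n₁).
So n₁ = (1 + 1/k)·((z_{α/2} + z_β)/d)² = 1.667 × (3.000/0.95)².
n₁ = 1.667 × 9.97 = 16.6.
Round up: n₁ = 17, giving n₂ = ⌈1.5 × 17⌉ = ⌈25.5⌉ = 26.

n₁ = 17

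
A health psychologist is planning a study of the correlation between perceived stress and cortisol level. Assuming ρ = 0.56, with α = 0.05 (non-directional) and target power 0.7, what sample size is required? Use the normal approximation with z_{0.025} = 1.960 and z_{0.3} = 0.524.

n = 19

Fisher's z: C = ½·ln((1+r)/(1−r)) = ½·ln(3.5455) = 0.6328.
n = ((z_{α/2} + z_β)/C)² + 3.
(1.960 + 0.524) / 0.6328 = 2.484 / 0.6328 = 3.925.
n = 3.925² + 3 = 15.41 + 3 = 18.4.
Round up.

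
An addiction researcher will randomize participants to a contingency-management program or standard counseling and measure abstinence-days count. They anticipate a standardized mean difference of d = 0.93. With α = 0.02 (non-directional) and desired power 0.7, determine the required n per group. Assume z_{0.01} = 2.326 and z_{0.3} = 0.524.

n = 19 per group

For two independent groups with equal n: n = 2·((z_{α/2} + z_β) / d)².
z_{α/2} + z_β = 2.326 + 0.524 = 2.850.
n = 2 × (2.850 / 0.93)² = 2 × 3.065² = 2 × 9.39 = 18.8.
Round up to the next whole participant.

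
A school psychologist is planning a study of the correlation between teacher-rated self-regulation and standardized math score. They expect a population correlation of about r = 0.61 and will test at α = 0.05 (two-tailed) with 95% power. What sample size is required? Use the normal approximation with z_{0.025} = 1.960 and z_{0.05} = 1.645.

n = 29

Fisher's z: C = ½·ln((1+r)/(1−r)) = ½·ln(4.1282) = 0.7089.
n = ((z_{α/2} + z_β)/C)² + 3.
(1.960 + 1.645) / 0.7089 = 3.605 / 0.7089 = 5.085.
n = 5.085² + 3 = 25.86 + 3 = 28.9.
Round up.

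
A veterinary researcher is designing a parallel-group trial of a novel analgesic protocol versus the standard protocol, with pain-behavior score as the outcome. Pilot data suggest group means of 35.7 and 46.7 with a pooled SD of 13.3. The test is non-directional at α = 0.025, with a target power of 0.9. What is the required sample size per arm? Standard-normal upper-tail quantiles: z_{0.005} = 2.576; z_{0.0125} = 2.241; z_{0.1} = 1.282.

Cohen's d = |M₁ − M₂| / SD_pooled = |35.7 − 46.7| / 13.3 = 11.0 / 13.3 = 0.827.
For two independent groups with equal n: n = 2·((z_{α/2} + z_β) / d)².
z_{α/2} + z_β = 2.241 + 1.282 = 3.523.
n = 2 × (3.523 / 0.827)² = 2 × 4.260² = 2 × 18.15 = 36.3.
Round up to the next whole participant.

n = 37 per group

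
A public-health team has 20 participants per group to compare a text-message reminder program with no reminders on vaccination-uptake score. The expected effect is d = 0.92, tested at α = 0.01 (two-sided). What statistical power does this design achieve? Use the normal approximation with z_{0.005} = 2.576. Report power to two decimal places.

power ≈ 0.63

For two equal groups, power = Φ(d·√(n/2) − z_{α/2}).
d·√(n/2) = 0.92 × √(20/2) = 0.92 × 3.162 = 2.909.
z_β = 2.909 − 2.576 = 0.333.
Power = Φ(0.333) = 0.631.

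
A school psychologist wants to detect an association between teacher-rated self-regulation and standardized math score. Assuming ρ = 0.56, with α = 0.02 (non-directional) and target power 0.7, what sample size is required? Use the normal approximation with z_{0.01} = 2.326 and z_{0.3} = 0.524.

n = 24

Fisher's z: C = ½·ln((1+r)/(1−r)) = ½·ln(3.5455) = 0.6328.
n = ((z_{α/2} + z_β)/C)² + 3.
(2.326 + 0.524) / 0.6328 = 2.850 / 0.6328 = 4.504.
n = 4.504² + 3 = 20.28 + 3 = 23.3.
Round up.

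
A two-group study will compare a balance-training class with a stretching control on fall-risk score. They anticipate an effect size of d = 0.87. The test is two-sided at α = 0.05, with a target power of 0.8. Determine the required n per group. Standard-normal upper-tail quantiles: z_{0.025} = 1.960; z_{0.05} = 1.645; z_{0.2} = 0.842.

n = 21 per group

For two independent groups with equal n: n = 2·((z_{α/2} + z_β) / d)².
z_{α/2} + z_β = 1.960 + 0.842 = 2.802.
n = 2 × (2.802 / 0.87)² = 2 × 3.221² = 2 × 10.37 = 20.7.
Round up to the next whole participant.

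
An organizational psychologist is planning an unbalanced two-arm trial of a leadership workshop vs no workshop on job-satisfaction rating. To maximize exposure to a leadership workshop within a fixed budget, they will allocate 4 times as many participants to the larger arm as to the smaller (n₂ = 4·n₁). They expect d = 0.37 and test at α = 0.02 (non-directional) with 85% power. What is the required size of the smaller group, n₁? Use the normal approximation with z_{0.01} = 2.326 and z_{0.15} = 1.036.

With allocation ratio k = n₂/n₁ = 4, Var(x̄₁−x̄₂) = σ²(1/n₁ + 1/(k·n₁)) = σ²·(k+1)/(k·n₁).
So n₁ = (1 + 1/k)·((z_{α/2} + z_β)/d)² = 1.250 × (3.362/0.37)².
n₁ = 1.250 × 82.56 = 103.2.
Round up: n₁ = 104, giving n₂ = 4 × 104 = 416.

n₁ = 104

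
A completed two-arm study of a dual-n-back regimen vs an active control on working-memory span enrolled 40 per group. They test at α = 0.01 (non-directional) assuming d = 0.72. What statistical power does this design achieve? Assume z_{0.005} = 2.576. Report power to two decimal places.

For two equal groups, power = Φ(d·√(n/2) − z_{α/2}).
d·√(n/2) = 0.72 × √(40/2) = 0.72 × 4.472 = 3.220.
z_β = 3.220 − 2.576 = 0.644.
Power = Φ(0.644) = 0.740.

power ≈ 0.74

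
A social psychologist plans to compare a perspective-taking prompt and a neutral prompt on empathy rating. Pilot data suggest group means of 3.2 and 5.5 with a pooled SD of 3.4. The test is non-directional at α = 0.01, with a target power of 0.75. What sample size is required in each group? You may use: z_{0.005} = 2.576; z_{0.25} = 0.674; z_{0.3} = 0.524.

Cohen's d = |M₁ − M₂| / SD_pooled = |3.2 − 5.5| / 3.4 = 2.3 / 3.4 = 0.676.
For two independent groups with equal n: n = 2·((z_{α/2} + z_β) / d)².
z_{α/2} + z_β = 2.576 + 0.674 = 3.250.
n = 2 × (3.250 / 0.676)² = 2 × 4.808² = 2 × 23.11 = 46.2.
Round up to the next whole participant.

n = 47 per group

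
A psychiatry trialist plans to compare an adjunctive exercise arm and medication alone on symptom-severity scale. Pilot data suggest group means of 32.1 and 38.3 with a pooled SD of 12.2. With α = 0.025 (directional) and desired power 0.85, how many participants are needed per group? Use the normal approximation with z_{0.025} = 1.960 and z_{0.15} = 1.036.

n = 70 per group

Cohen's d = |M₁ − M₂| / SD_pooled = |32.1 − 38.3| / 12.2 = 6.2 / 12.2 = 0.508.
For two independent groups with equal n: n = 2·((z_{α} + z_β) / d)².
z_{α} + z_β = 1.960 + 1.036 = 2.996.
n = 2 × (2.996 / 0.508)² = 2 × 5.898² = 2 × 34.78 = 69.6.
Round up to the next whole participant.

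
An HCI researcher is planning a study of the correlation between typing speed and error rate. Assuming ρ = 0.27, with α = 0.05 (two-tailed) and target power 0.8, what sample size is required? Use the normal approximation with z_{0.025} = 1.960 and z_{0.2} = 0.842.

n = 106

Fisher's z: C = ½·ln((1+r)/(1−r)) = ½·ln(1.7397) = 0.2769.
n = ((z_{α/2} + z_β)/C)² + 3.
(1.960 + 0.842) / 0.2769 = 2.802 / 0.2769 = 10.119.
n = 10.119² + 3 = 102.40 + 3 = 105.4.
Round up.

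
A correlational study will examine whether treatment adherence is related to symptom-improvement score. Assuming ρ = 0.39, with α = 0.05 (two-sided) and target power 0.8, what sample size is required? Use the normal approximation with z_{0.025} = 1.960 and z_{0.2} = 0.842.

n = 50

Fisher's z: C = ½·ln((1+r)/(1−r)) = ½·ln(2.2787) = 0.4118.
n = ((z_{α/2} + z_β)/C)² + 3.
(1.960 + 0.842) / 0.4118 = 2.802 / 0.4118 = 6.804.
n = 6.804² + 3 = 46.30 + 3 = 49.3.
Round up.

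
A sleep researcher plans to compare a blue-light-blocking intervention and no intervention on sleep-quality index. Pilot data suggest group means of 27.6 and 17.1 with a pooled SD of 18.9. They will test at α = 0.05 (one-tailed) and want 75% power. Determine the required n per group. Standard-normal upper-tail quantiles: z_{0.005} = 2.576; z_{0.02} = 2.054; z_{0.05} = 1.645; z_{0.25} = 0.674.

Cohen's d = |M₁ − M₂| / SD_pooled = |27.6 − 17.1| / 18.9 = 10.5 / 18.9 = 0.556.
For two independent groups with equal n: n = 2·((z_{α} + z_β) / d)².
z_{α} + z_β = 1.645 + 0.674 = 2.319.
n = 2 × (2.319 / 0.556)² = 2 × 4.171² = 2 × 17.40 = 34.8.
Round up to the next whole participant.

n = 35 per group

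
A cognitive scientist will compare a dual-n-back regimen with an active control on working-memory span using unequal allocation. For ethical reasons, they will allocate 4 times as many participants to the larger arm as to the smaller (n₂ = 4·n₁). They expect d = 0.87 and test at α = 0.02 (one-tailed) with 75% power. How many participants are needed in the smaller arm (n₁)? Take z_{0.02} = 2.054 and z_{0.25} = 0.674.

With allocation ratio k = n₂/n₁ = 4, Var(x̄₁−x̄₂) = σ²(1/n₁ + 1/(k·n₁)) = σ²·(k+1)/(k·n₁).
So n₁ = (1 + 1/k)·((z_{α} + z_β)/d)² = 1.250 × (2.728/0.87)².
n₁ = 1.250 × 9.83 = 12.3.
Round up: n₁ = 13, giving n₂ = 4 × 13 = 52.

n₁ = 13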